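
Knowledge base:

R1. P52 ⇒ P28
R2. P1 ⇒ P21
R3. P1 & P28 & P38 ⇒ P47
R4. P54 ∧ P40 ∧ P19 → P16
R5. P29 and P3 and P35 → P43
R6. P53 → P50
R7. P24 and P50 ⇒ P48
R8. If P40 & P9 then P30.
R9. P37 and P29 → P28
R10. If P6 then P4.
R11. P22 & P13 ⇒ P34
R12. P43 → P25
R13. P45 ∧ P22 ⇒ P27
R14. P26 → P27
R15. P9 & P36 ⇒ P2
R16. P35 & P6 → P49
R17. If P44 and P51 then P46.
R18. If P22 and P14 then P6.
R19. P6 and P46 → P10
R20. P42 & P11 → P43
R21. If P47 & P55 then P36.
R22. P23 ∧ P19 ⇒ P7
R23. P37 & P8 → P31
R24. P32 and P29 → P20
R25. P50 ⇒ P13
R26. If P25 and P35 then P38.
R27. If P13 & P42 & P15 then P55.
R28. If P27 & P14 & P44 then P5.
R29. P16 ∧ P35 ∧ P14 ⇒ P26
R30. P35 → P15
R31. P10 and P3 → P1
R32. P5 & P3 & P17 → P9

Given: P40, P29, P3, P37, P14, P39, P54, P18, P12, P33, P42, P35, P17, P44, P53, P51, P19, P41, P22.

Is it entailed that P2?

Yes

P16  (by R4: P54, P40, P19)
P43  (by R5: P29, P3, P35)
P50  (by R6: P53)
P28  (by R9: P37, P29)
P25  (by R12: P43)
P46  (by R17: P44, P51)
P6  (by R18: P22, P14)
P10  (by R19: P6, P46)
P13  (by R25: P50)
P38  (by R26: P25, P35)
P26  (by R29: P16, P35, P14)
P15  (by R30: P35)
P1  (by R31: P10, P3)
P47  (by R3: P1, P28, P38)
P27  (by R14: P26)
P55  (by R27: P13, P42, P15)
P5  (by R28: P27, P14, P44)
P9  (by R32: P5, P3, P17)
P36  (by R21: P47, P55)
P2  (by R15: P9, P36)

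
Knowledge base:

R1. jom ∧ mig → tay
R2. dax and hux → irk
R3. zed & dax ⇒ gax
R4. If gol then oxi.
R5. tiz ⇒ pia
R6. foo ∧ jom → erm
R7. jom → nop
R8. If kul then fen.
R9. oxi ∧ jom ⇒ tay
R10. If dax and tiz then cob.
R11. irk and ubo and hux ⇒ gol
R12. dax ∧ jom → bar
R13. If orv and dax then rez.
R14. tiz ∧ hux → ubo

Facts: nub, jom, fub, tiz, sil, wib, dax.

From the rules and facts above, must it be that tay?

Forward chaining from the given facts derives: pia, nop, cob, bar.
Rules concluding tay: R1 needs mig; R9 needs oxi — none of these are established.

No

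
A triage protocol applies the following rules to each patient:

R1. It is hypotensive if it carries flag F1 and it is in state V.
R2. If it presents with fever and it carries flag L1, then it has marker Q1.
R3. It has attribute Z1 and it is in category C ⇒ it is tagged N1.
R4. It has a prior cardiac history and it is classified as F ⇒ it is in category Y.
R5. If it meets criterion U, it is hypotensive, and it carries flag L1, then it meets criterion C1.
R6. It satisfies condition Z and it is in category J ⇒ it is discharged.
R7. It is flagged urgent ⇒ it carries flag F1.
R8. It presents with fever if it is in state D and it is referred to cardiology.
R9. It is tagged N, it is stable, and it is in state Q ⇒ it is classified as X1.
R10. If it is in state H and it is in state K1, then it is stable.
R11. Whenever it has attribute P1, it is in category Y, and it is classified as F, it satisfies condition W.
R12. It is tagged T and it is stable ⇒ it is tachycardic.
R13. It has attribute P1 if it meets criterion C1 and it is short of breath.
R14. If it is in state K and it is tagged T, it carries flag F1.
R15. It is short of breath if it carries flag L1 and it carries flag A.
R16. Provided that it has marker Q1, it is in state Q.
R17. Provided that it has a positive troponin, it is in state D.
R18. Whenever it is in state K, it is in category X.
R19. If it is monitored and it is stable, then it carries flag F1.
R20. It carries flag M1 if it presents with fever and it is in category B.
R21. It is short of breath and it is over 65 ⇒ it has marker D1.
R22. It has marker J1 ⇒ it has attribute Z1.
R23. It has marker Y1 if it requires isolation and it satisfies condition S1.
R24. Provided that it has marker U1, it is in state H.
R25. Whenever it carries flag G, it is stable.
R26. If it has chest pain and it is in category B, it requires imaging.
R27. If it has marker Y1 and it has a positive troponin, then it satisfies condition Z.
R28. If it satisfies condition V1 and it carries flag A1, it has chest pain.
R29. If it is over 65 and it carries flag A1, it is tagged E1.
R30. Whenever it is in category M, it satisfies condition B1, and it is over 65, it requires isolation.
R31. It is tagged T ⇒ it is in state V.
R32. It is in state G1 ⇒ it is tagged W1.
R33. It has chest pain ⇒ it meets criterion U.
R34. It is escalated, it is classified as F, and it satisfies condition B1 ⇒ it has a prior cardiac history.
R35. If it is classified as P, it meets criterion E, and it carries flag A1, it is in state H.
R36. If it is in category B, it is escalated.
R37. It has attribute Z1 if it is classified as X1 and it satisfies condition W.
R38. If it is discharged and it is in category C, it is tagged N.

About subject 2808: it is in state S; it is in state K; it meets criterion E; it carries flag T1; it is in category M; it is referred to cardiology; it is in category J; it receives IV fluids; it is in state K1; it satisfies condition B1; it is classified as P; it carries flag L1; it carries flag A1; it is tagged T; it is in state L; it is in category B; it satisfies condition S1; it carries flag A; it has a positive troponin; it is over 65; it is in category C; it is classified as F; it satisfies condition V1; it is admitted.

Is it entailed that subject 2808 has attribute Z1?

Yes

By R14 (it is in state K, it is tagged T): it carries flag F1.
By R15 (it carries flag L1, it carries flag A): it is short of breath.
By R17 (it has a positive troponin): it is in state D.
By R28 (it satisfies condition V1, it carries flag A1): it has chest pain.
By R30 (it is in category M, it satisfies condition B1, it is over 65): it requires isolation.
By R31 (it is tagged T): it is in state V.
By R33 (it has chest pain): it meets criterion U.
By R35 (it is classified as P, it meets criterion E, it carries flag A1): it is in state H.
By R36 (it is in category B): it is escalated.
By R1 (it carries flag F1, it is in state V): it is hypotensive.
By R5 (it meets criterion U, it is hypotensive, it carries flag L1): it meets criterion C1.
By R8 (it is in state D, it is referred to cardiology): it presents with fever.
By R10 (it is in state H, it is in state K1): it is stable.
By R13 (it meets criterion C1, it is short of breath): it has attribute P1.
By R23 (it requires isolation, it satisfies condition S1): it has marker Y1.
By R27 (it has marker Y1, it has a positive troponin): it satisfies condition Z.
By R34 (it is escalated, it is classified as F, it satisfies condition B1): it has a prior cardiac history.
By R2 (it presents with fever, it carries flag L1): it has marker Q1.
By R4 (it has a prior cardiac history, it is classified as F): it is in category Y.
By R6 (it satisfies condition Z, it is in category J): it is discharged.
By R11 (it has attribute P1, it is in category Y, it is classified as F): it satisfies condition W.
By R16 (it has marker Q1): it is in state Q.
By R38 (it is discharged, it is in category C): it is tagged N.
By R9 (it is tagged N, it is stable, it is in state Q): it is classified as X1.
By R37 (it is classified as X1, it satisfies condition W): it has attribute Z1.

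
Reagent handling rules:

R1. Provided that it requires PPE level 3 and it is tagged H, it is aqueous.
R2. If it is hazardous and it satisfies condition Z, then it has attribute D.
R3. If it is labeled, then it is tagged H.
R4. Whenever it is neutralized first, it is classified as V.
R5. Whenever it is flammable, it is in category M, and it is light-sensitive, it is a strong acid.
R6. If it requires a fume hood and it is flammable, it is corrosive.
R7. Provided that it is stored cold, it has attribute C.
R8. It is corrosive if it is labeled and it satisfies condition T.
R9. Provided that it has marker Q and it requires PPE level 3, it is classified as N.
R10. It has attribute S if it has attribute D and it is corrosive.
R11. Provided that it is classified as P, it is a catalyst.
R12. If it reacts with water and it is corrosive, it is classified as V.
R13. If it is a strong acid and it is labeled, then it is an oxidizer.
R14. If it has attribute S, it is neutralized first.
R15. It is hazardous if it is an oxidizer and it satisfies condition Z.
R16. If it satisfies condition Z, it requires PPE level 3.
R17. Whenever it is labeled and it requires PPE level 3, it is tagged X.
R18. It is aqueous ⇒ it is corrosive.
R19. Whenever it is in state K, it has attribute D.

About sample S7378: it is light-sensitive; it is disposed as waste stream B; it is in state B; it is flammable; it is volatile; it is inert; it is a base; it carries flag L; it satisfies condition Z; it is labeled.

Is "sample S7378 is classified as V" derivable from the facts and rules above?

No

Forward chaining from the given facts derives: is tagged H, requires PPE level 3, is tagged X, is aqueous, is corrosive.
Rules concluding "it is classified as V": R4 needs "it is neutralized first"; R12 needs "it reacts with water" — none of these are established.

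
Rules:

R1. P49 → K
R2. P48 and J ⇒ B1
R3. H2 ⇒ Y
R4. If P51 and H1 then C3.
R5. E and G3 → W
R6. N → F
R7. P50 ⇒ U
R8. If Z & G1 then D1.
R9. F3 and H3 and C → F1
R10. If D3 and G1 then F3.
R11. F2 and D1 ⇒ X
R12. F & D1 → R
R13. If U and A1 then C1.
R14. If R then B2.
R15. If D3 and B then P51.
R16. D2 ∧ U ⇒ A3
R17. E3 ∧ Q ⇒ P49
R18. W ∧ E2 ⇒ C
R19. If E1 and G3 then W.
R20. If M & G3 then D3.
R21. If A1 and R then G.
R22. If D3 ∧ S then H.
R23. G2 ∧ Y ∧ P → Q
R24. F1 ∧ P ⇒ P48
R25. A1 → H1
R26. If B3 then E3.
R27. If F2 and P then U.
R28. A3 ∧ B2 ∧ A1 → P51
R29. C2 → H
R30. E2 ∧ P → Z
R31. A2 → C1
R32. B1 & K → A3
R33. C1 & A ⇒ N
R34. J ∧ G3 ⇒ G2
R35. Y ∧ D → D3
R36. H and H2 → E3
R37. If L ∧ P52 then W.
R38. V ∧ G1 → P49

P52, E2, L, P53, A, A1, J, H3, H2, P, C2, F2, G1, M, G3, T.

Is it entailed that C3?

Yes

Y  (by R3: H2)
D3  (by R20: M, G3)
H1  (by R25: A1)
U  (by R27: F2, P)
H  (by R29: C2)
Z  (by R30: E2, P)
G2  (by R34: J, G3)
E3  (by R36: H, H2)
W  (by R37: L, P52)
D1  (by R8: Z, G1)
F3  (by R10: D3, G1)
C1  (by R13: U, A1)
C  (by R18: W, E2)
Q  (by R23: G2, Y, P)
N  (by R33: C1, A)
F  (by R6: N)
F1  (by R9: F3, H3, C)
R  (by R12: F, D1)
B2  (by R14: R)
P49  (by R17: E3, Q)
P48  (by R24: F1, P)
K  (by R1: P49)
B1  (by R2: P48, J)
A3  (by R32: B1, K)
P51  (by R28: A3, B2, A1)
C3  (by R4: P51, H1)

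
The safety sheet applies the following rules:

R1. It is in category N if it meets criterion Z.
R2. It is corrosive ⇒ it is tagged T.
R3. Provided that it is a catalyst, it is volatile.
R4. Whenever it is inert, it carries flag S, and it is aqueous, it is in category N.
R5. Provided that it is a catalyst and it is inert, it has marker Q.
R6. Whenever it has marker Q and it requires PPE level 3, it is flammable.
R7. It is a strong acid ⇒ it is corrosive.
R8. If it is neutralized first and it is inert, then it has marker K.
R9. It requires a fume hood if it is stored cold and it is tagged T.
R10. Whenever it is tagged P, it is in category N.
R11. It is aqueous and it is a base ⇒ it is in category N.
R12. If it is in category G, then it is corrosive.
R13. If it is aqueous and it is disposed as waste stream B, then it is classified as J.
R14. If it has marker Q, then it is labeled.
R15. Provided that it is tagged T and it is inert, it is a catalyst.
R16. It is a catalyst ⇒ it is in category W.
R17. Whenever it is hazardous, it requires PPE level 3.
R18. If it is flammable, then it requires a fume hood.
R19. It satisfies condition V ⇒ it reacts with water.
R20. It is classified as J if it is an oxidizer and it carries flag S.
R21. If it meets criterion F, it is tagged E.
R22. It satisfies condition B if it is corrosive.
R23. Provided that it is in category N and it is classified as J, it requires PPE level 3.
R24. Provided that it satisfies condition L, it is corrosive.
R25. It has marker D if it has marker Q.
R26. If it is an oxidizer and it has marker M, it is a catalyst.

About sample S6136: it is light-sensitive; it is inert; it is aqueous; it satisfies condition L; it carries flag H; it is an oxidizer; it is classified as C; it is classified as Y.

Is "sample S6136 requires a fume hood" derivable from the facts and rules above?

Forward chaining from the given facts derives: is corrosive, is tagged T, is a catalyst, is in category W, satisfies condition B, is volatile, has marker Q, is labeled, has marker D.
Rules concluding "it requires a fume hood": R9 needs "it is stored cold"; R18 needs "it is flammable" — none of these are established.

No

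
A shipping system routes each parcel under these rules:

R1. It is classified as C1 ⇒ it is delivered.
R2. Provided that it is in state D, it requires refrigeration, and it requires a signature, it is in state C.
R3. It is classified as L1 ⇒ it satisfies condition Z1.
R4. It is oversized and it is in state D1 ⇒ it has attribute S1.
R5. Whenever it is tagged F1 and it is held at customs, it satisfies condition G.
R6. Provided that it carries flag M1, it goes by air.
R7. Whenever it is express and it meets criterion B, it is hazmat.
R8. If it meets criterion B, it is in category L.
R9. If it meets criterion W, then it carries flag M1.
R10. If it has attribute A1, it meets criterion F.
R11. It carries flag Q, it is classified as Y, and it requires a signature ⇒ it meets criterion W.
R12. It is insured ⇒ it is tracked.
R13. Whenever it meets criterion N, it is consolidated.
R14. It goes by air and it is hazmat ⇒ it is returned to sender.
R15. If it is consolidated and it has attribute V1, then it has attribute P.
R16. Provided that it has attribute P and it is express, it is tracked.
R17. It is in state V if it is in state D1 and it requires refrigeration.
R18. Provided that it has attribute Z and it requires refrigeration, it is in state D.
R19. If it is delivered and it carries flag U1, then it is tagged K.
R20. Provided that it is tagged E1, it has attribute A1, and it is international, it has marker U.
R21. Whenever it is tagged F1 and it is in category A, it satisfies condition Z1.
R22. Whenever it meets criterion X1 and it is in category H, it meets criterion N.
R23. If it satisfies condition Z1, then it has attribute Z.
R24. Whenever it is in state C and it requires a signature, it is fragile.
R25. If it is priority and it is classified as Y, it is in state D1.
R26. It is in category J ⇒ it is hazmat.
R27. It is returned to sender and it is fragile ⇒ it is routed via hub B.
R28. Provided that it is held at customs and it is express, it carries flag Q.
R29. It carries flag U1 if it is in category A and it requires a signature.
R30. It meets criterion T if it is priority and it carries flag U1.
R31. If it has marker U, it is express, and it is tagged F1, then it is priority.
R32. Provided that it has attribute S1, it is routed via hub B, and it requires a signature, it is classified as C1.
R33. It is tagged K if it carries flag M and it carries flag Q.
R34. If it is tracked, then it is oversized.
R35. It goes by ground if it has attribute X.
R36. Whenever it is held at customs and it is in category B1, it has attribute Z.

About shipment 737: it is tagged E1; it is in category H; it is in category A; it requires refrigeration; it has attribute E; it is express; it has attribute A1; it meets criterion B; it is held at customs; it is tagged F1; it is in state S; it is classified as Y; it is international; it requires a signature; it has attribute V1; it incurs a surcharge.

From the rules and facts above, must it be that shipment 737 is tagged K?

No

Forward chaining from the given facts derives: satisfies condition G, is hazmat, is in category L, meets criterion F, has marker U, satisfies condition Z1, has attribute Z, carries flag Q, carries flag U1, is priority, meets criterion W, is in state D, is in state D1, meets criterion T, is in state C, carries flag M1, is in state V, is fragile, goes by air, is returned to sender, is routed via hub B.
Rules concluding "it is tagged K": R19 needs "it is delivered"; R33 needs "it carries flag M" — none of these are established.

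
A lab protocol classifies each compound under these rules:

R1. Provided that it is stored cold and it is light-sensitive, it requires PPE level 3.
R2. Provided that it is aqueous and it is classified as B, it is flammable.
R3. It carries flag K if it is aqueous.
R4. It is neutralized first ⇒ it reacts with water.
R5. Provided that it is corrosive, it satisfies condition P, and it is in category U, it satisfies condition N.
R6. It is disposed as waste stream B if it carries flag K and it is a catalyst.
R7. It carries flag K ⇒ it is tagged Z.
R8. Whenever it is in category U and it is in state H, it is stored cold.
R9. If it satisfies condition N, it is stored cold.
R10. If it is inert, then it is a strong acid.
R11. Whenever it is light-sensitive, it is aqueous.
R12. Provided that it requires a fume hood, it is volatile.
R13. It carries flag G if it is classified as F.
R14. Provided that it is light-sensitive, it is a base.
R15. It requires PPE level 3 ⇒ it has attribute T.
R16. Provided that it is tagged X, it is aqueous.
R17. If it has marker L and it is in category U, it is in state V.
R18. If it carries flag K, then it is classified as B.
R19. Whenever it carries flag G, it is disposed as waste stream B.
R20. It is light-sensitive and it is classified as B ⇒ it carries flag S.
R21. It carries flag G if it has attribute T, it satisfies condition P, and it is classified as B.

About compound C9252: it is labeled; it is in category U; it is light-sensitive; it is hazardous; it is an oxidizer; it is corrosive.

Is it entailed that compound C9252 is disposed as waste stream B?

Forward chaining from the given facts derives: is aqueous, is a base, carries flag K, is tagged Z, is classified as B, carries flag S, is flammable.
Rules concluding "it is disposed as waste stream B": R6 needs "it is a catalyst"; R19 needs "it carries flag G" — none of these are established.

No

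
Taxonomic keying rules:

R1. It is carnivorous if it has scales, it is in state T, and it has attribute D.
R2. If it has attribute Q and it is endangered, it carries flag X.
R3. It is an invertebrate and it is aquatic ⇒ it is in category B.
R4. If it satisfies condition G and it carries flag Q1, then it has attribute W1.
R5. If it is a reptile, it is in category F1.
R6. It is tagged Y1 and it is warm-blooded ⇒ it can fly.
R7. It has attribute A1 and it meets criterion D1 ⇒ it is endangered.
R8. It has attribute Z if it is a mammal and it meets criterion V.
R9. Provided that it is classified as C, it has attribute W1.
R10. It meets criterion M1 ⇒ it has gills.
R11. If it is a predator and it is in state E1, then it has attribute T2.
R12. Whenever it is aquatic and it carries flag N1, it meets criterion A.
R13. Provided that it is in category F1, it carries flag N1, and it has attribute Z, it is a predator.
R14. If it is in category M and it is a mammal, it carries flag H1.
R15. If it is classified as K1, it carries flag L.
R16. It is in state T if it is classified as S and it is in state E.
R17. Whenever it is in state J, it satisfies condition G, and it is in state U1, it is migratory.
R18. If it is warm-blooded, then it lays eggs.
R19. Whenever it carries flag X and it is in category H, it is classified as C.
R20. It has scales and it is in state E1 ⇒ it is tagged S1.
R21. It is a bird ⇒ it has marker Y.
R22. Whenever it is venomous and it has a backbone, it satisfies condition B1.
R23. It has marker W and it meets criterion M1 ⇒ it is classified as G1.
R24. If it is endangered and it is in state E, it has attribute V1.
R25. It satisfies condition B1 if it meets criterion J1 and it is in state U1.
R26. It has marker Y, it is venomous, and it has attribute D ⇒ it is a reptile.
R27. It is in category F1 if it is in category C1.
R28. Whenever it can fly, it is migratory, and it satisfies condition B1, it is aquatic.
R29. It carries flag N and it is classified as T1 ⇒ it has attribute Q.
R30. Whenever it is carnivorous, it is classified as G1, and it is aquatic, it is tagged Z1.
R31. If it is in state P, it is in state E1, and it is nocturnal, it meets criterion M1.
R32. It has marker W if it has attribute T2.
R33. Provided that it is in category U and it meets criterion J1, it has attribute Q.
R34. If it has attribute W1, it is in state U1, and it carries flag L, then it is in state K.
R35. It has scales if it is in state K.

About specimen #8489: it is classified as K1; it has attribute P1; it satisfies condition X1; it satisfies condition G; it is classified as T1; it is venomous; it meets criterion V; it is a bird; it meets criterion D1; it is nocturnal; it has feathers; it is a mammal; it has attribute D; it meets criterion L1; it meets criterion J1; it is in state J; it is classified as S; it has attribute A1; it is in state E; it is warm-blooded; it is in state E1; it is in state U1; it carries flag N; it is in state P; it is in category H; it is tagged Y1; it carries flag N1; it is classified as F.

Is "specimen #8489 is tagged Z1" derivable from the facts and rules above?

Yes

By R6 (it is tagged Y1, it is warm-blooded): it can fly.
By R7 (it has attribute A1, it meets criterion D1): it is endangered.
By R8 (it is a mammal, it meets criterion V): it has attribute Z.
By R15 (it is classified as K1): it carries flag L.
By R16 (it is classified as S, it is in state E): it is in state T.
By R17 (it is in state J, it satisfies condition G, it is in state U1): it is migratory.
By R21 (it is a bird): it has marker Y.
By R25 (it meets criterion J1, it is in state U1): it satisfies condition B1.
By R26 (it has marker Y, it is venomous, it has attribute D): it is a reptile.
By R28 (it can fly, it is migratory, it satisfies condition B1): it is aquatic.
By R29 (it carries flag N, it is classified as T1): it has attribute Q.
By R31 (it is in state P, it is in state E1, it is nocturnal): it meets criterion M1.
By R2 (it has attribute Q, it is endangered): it carries flag X.
By R5 (it is a reptile): it is in category F1.
By R13 (it is in category F1, it carries flag N1, it has attribute Z): it is a predator.
By R19 (it carries flag X, it is in category H): it is classified as C.
By R9 (it is classified as C): it has attribute W1.
By R11 (it is a predator, it is in state E1): it has attribute T2.
By R32 (it has attribute T2): it has marker W.
By R34 (it has attribute W1, it is in state U1, it carries flag L): it is in state K.
By R35 (it is in state K): it has scales.
By R1 (it has scales, it is in state T, it has attribute D): it is carnivorous.
By R23 (it has marker W, it meets criterion M1): it is classified as G1.
By R30 (it is carnivorous, it is classified as G1, it is aquatic): it is tagged Z1.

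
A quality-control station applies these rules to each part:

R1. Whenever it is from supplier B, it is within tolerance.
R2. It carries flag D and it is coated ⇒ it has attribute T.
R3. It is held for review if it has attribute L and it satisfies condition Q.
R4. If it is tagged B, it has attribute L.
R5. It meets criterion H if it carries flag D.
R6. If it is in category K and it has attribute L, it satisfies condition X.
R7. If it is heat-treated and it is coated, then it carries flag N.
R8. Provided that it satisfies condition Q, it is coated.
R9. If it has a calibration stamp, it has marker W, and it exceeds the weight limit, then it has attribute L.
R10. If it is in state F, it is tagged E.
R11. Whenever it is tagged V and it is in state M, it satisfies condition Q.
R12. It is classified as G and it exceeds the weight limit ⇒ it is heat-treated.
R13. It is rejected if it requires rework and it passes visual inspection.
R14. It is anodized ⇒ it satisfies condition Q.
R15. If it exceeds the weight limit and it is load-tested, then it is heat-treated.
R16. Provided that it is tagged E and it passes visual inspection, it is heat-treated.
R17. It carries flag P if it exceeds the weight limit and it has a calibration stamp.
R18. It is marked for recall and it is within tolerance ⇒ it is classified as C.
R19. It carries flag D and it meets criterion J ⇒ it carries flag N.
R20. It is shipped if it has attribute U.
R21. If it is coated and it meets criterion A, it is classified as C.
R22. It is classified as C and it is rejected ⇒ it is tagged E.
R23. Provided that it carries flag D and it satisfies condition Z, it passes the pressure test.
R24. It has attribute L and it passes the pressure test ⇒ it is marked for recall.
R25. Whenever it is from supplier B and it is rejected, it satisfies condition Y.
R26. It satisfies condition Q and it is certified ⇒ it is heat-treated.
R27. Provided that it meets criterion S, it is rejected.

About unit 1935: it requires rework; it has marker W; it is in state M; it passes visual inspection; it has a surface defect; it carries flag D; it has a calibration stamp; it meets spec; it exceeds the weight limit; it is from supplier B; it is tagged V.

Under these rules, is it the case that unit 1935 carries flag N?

Forward chaining from the given facts derives: is within tolerance, meets criterion H, has attribute L, satisfies condition Q, is rejected, carries flag P, satisfies condition Y, is held for review, is coated, has attribute T.
Rules concluding "it carries flag N": R7 needs "it is heat-treated"; R19 needs "it meets criterion J" — none of these are established.

No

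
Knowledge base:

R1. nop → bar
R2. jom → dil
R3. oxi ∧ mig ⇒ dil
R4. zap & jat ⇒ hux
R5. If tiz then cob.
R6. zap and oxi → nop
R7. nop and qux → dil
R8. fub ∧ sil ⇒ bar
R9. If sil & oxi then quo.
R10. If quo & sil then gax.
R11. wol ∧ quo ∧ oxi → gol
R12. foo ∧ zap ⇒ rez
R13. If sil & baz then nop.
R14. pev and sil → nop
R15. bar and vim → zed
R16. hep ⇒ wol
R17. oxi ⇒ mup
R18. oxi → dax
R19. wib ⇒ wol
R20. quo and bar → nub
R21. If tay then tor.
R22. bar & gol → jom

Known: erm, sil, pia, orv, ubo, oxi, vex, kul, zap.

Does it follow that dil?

Forward chaining from the given facts derives: nop, quo, gax, mup, dax, bar, nub.
Rules concluding dil: R2 needs jom; R3 needs mig; R7 needs qux — none of these are established.

No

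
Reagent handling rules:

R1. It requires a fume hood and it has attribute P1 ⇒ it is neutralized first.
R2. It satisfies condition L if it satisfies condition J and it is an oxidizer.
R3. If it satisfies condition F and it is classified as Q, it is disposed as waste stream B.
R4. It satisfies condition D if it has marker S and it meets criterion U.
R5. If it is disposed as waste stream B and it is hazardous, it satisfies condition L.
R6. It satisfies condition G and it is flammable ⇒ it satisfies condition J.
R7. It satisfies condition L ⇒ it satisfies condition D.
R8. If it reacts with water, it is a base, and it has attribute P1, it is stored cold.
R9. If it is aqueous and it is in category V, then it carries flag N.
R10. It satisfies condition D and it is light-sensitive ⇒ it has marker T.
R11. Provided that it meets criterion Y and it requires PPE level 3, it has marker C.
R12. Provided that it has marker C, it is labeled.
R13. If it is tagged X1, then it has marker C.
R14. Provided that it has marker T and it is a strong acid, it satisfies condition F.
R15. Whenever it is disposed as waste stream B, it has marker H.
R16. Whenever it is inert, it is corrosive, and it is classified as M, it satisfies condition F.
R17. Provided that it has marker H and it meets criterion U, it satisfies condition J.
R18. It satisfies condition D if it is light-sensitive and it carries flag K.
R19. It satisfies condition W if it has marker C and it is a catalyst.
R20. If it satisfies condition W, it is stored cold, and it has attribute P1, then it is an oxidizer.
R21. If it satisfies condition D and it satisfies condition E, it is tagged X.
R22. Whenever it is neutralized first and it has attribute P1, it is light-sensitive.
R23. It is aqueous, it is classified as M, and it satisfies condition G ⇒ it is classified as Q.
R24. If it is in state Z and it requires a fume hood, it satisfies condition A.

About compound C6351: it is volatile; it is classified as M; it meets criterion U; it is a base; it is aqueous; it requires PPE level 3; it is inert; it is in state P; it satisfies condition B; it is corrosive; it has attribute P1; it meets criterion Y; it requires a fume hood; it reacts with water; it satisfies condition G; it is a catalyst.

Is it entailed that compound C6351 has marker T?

Yes

By R1 (it requires a fume hood, it has attribute P1): it is neutralized first.
By R8 (it reacts with water, it is a base, it has attribute P1): it is stored cold.
By R11 (it meets criterion Y, it requires PPE level 3): it has marker C.
By R16 (it is inert, it is corrosive, it is classified as M): it satisfies condition F.
By R19 (it has marker C, it is a catalyst): it satisfies condition W.
By R20 (it satisfies condition W, it is stored cold, it has attribute P1): it is an oxidizer.
By R22 (it is neutralized first, it has attribute P1): it is light-sensitive.
By R23 (it is aqueous, it is classified as M, it satisfies condition G): it is classified as Q.
By R3 (it satisfies condition F, it is classified as Q): it is disposed as waste stream B.
By R15 (it is disposed as waste stream B): it has marker H.
By R17 (it has marker H, it meets criterion U): it satisfies condition J.
By R2 (it satisfies condition J, it is an oxidizer): it satisfies condition L.
By R7 (it satisfies condition L): it satisfies condition D.
By R10 (it satisfies condition D, it is light-sensitive): it has marker T.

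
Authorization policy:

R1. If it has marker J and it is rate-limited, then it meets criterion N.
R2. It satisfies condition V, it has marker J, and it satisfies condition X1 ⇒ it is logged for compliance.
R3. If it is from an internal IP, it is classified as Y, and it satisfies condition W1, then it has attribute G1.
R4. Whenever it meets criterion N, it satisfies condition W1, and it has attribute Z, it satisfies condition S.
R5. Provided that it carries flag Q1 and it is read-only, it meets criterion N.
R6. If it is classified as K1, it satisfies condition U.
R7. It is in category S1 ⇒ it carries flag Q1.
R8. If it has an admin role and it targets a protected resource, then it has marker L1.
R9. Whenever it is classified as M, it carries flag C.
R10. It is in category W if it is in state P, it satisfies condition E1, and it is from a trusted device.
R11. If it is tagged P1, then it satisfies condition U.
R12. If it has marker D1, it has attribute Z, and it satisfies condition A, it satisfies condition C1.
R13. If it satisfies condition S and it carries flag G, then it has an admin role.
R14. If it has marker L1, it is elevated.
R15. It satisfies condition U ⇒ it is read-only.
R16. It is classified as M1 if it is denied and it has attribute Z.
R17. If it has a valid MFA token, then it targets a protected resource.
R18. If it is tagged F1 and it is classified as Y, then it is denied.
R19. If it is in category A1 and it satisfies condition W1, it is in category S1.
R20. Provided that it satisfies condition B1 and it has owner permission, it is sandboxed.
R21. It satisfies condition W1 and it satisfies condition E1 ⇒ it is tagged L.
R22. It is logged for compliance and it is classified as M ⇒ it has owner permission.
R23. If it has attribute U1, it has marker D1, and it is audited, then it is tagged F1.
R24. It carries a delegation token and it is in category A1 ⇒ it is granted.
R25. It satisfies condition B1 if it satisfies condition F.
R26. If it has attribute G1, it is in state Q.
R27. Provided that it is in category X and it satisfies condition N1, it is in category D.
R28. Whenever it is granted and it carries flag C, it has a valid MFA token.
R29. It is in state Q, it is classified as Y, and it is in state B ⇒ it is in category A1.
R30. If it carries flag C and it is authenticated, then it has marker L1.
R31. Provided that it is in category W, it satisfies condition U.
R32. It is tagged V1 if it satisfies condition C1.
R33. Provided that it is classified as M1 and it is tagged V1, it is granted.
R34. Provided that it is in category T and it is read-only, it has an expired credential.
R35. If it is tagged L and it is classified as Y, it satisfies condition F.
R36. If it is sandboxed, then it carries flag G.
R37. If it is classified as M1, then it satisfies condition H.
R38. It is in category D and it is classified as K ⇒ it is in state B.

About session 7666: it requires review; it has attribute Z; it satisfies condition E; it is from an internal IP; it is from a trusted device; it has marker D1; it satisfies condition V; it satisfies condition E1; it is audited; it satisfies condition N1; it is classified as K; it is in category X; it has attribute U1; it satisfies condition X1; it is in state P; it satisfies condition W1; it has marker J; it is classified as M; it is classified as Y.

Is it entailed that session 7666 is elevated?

Forward chaining from the given facts derives: is logged for compliance, has attribute G1, carries flag C, is in category W, is tagged L, has owner permission, is tagged F1, is in state Q, is in category D, satisfies condition U, satisfies condition F, is in state B, is read-only, is denied, satisfies condition B1, is in category A1, is classified as M1, is in category S1, is sandboxed, carries flag G, satisfies condition H, carries flag Q1, meets criterion N, satisfies condition S, has an admin role.
The only rule concluding "it is elevated" is R14, which needs "it has marker L1"; that is never established.

No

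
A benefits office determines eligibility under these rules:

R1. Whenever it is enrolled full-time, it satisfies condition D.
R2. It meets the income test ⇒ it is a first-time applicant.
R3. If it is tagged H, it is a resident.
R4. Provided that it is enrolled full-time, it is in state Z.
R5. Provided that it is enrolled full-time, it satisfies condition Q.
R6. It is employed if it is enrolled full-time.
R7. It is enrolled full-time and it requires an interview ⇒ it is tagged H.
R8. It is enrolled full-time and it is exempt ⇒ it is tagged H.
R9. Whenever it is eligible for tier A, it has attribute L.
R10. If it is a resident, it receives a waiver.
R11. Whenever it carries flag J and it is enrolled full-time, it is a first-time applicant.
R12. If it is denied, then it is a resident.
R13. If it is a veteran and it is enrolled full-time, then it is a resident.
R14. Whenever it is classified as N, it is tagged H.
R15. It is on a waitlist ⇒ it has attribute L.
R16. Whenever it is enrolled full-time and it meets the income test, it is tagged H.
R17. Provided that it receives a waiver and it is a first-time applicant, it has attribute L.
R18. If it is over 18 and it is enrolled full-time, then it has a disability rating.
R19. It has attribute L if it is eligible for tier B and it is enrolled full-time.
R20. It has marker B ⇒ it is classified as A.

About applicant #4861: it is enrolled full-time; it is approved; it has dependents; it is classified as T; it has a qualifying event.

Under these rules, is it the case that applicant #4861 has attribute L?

No

Forward chaining from the given facts derives: satisfies condition D, is in state Z, satisfies condition Q, is employed.
Rules concluding "it has attribute L": R9 needs "it is eligible for tier A"; R15 needs "it is on a waitlist"; R17 needs "it receives a waiver"; R19 needs "it is eligible for tier B" — none of these are established.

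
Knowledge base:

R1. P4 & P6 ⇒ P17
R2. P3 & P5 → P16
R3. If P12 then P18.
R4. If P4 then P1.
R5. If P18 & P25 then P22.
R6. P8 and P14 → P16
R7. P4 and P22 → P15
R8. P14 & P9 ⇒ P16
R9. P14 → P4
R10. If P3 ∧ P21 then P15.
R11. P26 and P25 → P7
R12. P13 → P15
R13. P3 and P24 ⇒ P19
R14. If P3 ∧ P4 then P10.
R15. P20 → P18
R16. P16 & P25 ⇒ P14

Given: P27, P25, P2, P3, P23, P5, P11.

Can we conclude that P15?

Forward chaining from the given facts derives: P16, P14, P4, P10, P1.
Rules concluding P15: R7 needs P22; R10 needs P21; R12 needs P13 — none of these are established.

No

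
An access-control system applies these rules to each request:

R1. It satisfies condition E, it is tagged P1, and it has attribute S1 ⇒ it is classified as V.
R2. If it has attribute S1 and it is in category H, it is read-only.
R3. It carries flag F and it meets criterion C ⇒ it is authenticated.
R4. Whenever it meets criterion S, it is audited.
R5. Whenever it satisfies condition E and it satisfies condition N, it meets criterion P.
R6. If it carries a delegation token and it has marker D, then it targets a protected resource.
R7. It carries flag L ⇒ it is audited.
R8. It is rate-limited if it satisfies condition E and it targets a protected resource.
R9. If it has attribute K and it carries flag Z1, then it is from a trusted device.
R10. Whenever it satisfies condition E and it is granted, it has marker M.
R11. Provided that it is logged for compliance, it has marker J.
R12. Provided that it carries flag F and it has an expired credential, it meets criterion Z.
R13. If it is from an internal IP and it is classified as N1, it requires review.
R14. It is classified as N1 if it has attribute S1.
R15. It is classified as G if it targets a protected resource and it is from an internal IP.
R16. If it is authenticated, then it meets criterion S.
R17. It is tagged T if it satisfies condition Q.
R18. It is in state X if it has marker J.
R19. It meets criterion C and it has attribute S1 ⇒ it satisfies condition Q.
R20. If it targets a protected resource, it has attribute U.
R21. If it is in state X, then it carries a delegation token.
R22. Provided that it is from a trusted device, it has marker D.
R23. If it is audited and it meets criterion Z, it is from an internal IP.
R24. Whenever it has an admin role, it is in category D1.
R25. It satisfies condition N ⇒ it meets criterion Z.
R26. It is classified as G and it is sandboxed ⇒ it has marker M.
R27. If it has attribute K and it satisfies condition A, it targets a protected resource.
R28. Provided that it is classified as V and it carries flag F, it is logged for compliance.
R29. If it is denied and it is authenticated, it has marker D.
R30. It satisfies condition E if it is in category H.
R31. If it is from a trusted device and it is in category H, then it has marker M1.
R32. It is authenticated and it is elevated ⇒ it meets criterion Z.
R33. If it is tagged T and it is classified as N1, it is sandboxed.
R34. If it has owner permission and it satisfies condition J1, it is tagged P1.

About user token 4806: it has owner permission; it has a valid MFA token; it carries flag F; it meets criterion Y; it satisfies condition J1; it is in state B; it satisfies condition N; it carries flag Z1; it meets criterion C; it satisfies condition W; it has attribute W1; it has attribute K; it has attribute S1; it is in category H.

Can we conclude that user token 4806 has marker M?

Yes

By R3 (it carries flag F, it meets criterion C): it is authenticated.
By R9 (it has attribute K, it carries flag Z1): it is from a trusted device.
By R14 (it has attribute S1): it is classified as N1.
By R16 (it is authenticated): it meets criterion S.
By R19 (it meets criterion C, it has attribute S1): it satisfies condition Q.
By R22 (it is from a trusted device): it has marker D.
By R25 (it satisfies condition N): it meets criterion Z.
By R30 (it is in category H): it satisfies condition E.
By R34 (it has owner permission, it satisfies condition J1): it is tagged P1.
By R1 (it satisfies condition E, it is tagged P1, it has attribute S1): it is classified as V.
By R4 (it meets criterion S): it is audited.
By R17 (it satisfies condition Q): it is tagged T.
By R23 (it is audited, it meets criterion Z): it is from an internal IP.
By R28 (it is classified as V, it carries flag F): it is logged for compliance.
By R33 (it is tagged T, it is classified as N1): it is sandboxed.
By R11 (it is logged for compliance): it has marker J.
By R18 (it has marker J): it is in state X.
By R21 (it is in state X): it carries a delegation token.
By R6 (it carries a delegation token, it has marker D): it targets a protected resource.
By R15 (it targets a protected resource, it is from an internal IP): it is classified as G.
By R26 (it is classified as G, it is sandboxed): it has marker M.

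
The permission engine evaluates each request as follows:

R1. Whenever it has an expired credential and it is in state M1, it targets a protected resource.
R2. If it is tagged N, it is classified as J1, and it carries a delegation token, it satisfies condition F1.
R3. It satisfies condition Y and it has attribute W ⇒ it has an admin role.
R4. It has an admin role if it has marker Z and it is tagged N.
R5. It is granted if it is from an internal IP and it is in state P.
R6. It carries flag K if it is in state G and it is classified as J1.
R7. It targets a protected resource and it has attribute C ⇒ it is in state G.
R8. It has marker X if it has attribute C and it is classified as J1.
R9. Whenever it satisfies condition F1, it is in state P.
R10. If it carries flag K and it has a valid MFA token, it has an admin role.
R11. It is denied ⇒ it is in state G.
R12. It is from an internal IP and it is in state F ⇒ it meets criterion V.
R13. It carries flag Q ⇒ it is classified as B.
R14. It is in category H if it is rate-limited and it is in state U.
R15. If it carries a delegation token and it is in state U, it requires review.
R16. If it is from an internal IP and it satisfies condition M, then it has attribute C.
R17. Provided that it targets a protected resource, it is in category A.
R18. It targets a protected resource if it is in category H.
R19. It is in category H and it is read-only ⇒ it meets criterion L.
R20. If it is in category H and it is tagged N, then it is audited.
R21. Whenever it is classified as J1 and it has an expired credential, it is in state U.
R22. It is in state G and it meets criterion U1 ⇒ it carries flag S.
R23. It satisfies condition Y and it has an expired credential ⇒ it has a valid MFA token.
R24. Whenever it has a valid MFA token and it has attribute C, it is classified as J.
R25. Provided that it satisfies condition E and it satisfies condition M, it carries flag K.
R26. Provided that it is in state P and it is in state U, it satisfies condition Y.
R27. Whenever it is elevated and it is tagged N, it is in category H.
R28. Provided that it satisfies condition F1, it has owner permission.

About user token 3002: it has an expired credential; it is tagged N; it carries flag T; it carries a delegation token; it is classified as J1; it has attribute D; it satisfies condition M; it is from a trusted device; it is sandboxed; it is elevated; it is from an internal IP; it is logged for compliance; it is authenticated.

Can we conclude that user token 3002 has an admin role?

By R2 (it is tagged N, it is classified as J1, it carries a delegation token): it satisfies condition F1.
By R9 (it satisfies condition F1): it is in state P.
By R16 (it is from an internal IP, it satisfies condition M): it has attribute C.
By R21 (it is classified as J1, it has an expired credential): it is in state U.
By R26 (it is in state P, it is in state U): it satisfies condition Y.
By R27 (it is elevated, it is tagged N): it is in category H.
By R18 (it is in category H): it targets a protected resource.
By R23 (it satisfies condition Y, it has an expired credential): it has a valid MFA token.
By R7 (it targets a protected resource, it has attribute C): it is in state G.
By R6 (it is in state G, it is classified as J1): it carries flag K.
By R10 (it carries flag K, it has a valid MFA token): it has an admin role.

Yes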